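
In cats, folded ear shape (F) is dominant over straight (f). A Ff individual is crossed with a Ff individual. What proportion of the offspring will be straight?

Punnett square for Ff × Ff:
Offspring genotypes: 1 FF, 2 Ff, 1 ff
folded: 3, straight: 1
straight: 1 out of 4
Probability: 1/4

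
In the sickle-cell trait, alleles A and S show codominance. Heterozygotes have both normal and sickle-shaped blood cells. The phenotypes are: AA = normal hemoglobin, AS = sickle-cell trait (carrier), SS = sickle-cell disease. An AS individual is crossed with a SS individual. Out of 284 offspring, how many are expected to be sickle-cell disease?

Punnett square for AS × SS:
Offspring genotypes: 2 AS, 2 SS
Phenotype counts: 2 sickle-cell trait (carrier), 2 sickle-cell disease
sickle-cell disease: 2 out of 4 → fraction 1/2
Expected count = 1/2 × 284 = 142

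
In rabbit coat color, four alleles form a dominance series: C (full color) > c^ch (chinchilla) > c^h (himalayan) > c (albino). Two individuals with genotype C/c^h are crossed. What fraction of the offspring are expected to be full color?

Cross: C/c^h × C/c^h
Allele dominance: C > c^ch > c^h > c
Offspring genotypes: 1 C/C, 2 C/c^h, 1 c^h/c^h
Phenotype counts: 3 full color, 1 himalayan
full color: 3 out of 4
Probability: 3/4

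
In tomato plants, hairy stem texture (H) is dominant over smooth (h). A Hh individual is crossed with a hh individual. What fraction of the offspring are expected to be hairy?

Punnett square for Hh × hh:
Offspring genotypes: 2 Hh, 2 hh
hairy: 2, smooth: 2
hairy: 2 out of 4
Probability: 2/4 = 1/2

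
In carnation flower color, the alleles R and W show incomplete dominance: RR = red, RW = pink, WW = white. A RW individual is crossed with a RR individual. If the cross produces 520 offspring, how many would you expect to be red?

Punnett square for RW × RR:
Offspring genotypes: 2 RR, 2 RW
Phenotype counts: 2 red, 2 pink
red: 2 out of 4 → fraction 1/2
Expected count = 1/2 × 520 = 260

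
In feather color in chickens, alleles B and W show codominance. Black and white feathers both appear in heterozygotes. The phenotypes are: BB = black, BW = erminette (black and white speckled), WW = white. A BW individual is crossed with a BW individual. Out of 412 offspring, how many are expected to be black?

Punnett square for BW × BW:
Offspring genotypes: 1 BB, 2 BW, 1 WW
Phenotype counts: 1 black, 2 erminette (black and white speckled), 1 white
black: 1 out of 4 → fraction 1/4
Expected count = 1/4 × 412 = 103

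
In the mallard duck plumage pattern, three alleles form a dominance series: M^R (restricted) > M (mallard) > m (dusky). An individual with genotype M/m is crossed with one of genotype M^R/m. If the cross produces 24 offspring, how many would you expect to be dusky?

Cross: M/m × M^R/m
Allele dominance: M^R > M > m
Offspring genotypes: 1 M^R/M, 1 M/m, 1 M^R/m, 1 m/m
Phenotype counts: 2 restricted, 1 mallard, 1 dusky
dusky: 1 out of 4 → fraction 1/4
Expected count = 1/4 × 24 = 6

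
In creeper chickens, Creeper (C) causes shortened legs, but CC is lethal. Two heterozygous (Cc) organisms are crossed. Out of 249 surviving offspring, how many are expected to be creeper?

Cross: Cc × Cc
Punnett square offspring (before lethality): 1 CC, 2 Cc, 1 cc
The CC genotype is lethal (embryos die); surviving offspring: 2 Cc, 1 cc
creeper: 2 out of 3 → fraction 2/3
Expected count = 2/3 × 249 = 166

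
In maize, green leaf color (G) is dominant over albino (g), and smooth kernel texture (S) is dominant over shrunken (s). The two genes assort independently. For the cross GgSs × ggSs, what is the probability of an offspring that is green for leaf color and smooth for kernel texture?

Dihybrid cross GgSs × ggSs — consider each gene separately:
leaf color: Gg × gg → 2 Gg, 2 gg → 2 G_ : 2 gg (out of 4)
kernel texture: Ss × Ss → 1 SS, 2 Ss, 1 ss → 3 S_ : 1 ss (out of 4)
Looking for: green (G_) and smooth (S_)
P(green) = 2/4, P(smooth) = 3/4
P(both) = 2/4 × 3/4 = 6/16 = 3/8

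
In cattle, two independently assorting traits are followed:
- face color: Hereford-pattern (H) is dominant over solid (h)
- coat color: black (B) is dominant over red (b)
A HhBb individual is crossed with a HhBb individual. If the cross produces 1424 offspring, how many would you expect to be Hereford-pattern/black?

Dihybrid cross HhBb × HhBb — consider each gene separately:
face color: Hh × Hh → 1 HH, 2 Hh, 1 hh → 3 H_ : 1 hh (out of 4)
coat color: Bb × Bb → 1 BB, 2 Bb, 1 bb → 3 B_ : 1 bb (out of 4)
Combine (counts out of 4 × 4 = 16): Hereford-pattern/black (H_B_) = 3×3 = 9; Hereford-pattern/red (H_bb) = 3×1 = 3; solid/black (hhB_) = 1×3 = 3; solid/red (hhbb) = 1×1 = 1
Phenotype counts (out of 16): 9 Hereford-pattern/black, 3 Hereford-pattern/red, 3 solid/black, 1 solid/red
Hereford-pattern/black: 9 out of 16 → fraction 9/16
Expected count = 9/16 × 1424 = 801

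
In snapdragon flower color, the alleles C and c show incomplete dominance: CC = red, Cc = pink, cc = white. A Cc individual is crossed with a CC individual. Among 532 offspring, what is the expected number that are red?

Punnett square for Cc × CC:
Offspring genotypes: 2 CC, 2 Cc
Phenotype counts: 2 red, 2 pink
red: 2 out of 4 → fraction 1/2
Expected count = 1/2 × 532 = 266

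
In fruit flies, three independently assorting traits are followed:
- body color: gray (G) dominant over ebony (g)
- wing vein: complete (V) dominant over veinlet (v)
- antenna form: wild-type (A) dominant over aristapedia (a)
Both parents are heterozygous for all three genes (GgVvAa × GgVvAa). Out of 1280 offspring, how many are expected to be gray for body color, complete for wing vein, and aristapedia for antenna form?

Trihybrid cross: GgVvAa × GgVvAa
Each trait segregates independently with a 3:1 phenotypic ratio, so each gene contributes 3/4 (dominant) or 1/4 (recessive).
Target: gray (body color), complete (wing vein), aristapedia (antenna form)
Probability = product of independent per-trait probabilities
= 3/4 × 3/4 × 1/4 = 9/64
Expected count = 9/64 × 1280 = 180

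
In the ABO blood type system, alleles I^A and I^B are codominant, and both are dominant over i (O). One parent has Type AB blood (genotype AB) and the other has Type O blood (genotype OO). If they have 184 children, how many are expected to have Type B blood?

Cross: AB × OO
Possible offspring genotypes: 2 AO, 2 BO
Blood type counts: 2 Type A, 2 Type B
Probability of Type B: 2/4 = 1/2
Expected count = 1/2 × 184 = 92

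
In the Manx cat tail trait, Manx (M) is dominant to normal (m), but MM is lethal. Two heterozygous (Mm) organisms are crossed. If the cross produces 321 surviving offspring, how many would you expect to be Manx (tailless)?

Cross: Mm × Mm
Punnett square offspring (before lethality): 1 MM, 2 Mm, 1 mm
The MM genotype is lethal (embryos die); surviving offspring: 2 Mm, 1 mm
Manx (tailless): 2 out of 3 → fraction 2/3
Expected count = 2/3 × 321 = 214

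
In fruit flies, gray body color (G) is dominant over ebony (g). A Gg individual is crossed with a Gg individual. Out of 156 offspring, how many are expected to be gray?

Punnett square for Gg × Gg:
Offspring genotypes: 1 GG, 2 Gg, 1 gg
gray: 3, ebony: 1
gray: 3 out of 4 → fraction 3/4
Expected count = 3/4 × 156 = 117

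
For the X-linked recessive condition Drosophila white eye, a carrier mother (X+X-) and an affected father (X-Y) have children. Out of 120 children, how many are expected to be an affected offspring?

Cross: X+X- × X-Y
Offspring: 1 X+X-, 1 X+Y, 1 X-X-, 1 X-Y
Probability of an affected offspring: 2/4 = 1/2
Expected count = 1/2 × 120 = 60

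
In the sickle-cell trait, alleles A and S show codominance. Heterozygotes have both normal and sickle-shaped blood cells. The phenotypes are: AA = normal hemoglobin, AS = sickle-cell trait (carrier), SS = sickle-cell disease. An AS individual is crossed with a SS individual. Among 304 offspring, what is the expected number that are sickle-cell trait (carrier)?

Punnett square for AS × SS:
Offspring genotypes: 2 AS, 2 SS
Phenotype counts: 2 sickle-cell trait (carrier), 2 sickle-cell disease
sickle-cell trait (carrier): 2 out of 4 → fraction 1/2
Expected count = 1/2 × 304 = 152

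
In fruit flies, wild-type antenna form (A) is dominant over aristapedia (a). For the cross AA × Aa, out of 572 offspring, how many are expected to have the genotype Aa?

Punnett square for AA × Aa:
Offspring genotypes: 2 AA, 2 Aa
Total offspring: 4
Count with target: 2
Probability: 2/4 = 1/2
Expected count = 1/2 × 572 = 286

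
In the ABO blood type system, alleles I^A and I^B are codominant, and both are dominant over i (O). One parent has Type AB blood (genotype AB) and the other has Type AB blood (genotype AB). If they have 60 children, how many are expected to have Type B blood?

Cross: AB × AB
Possible offspring genotypes: 1 AA, 2 AB, 1 BB
Blood type counts: 1 Type A, 2 Type AB, 1 Type B
Probability of Type B: 1/4
Expected count = 1/4 × 60 = 15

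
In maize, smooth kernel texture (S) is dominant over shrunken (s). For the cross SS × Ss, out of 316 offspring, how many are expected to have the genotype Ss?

Punnett square for SS × Ss:
Offspring genotypes: 2 SS, 2 Ss
Total offspring: 4
Count with target: 2
Probability: 2/4 = 1/2
Expected count = 1/2 × 316 = 158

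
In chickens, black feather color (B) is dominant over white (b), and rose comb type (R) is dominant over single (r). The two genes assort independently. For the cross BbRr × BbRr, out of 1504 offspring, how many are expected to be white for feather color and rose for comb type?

Dihybrid cross BbRr × BbRr — consider each gene separately:
feather color: Bb × Bb → 1 BB, 2 Bb, 1 bb → 3 B_ : 1 bb (out of 4)
comb type: Rr × Rr → 1 RR, 2 Rr, 1 rr → 3 R_ : 1 rr (out of 4)
Looking for: white (bb) and rose (R_)
P(white) = 1/4, P(rose) = 3/4
P(both) = 1/4 × 3/4 = 3/16
Expected count = 3/16 × 1504 = 282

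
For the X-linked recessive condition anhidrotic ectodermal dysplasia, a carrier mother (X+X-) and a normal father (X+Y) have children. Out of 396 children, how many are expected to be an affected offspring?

Cross: X+X- × X+Y
Offspring: 1 X+X+, 1 X+Y, 1 X+X-, 1 X-Y
Probability of an affected offspring: 1/4
Expected count = 1/4 × 396 = 99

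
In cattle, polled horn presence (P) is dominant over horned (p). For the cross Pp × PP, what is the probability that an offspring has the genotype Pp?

Punnett square for Pp × PP:
Offspring genotypes: 2 PP, 2 Pp
Total offspring: 4
Count with target: 2
Probability: 2/4 = 1/2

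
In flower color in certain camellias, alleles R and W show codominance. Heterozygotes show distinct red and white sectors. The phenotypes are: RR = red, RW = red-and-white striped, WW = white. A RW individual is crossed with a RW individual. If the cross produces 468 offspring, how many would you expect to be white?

Punnett square for RW × RW:
Offspring genotypes: 1 RR, 2 RW, 1 WW
Phenotype counts: 1 red, 2 red-and-white striped, 1 white
white: 1 out of 4 → fraction 1/4
Expected count = 1/4 × 468 = 117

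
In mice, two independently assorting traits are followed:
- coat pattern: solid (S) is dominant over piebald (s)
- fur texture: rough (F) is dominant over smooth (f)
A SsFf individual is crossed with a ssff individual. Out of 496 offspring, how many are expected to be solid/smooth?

Dihybrid cross SsFf × ssff — consider each gene separately:
coat pattern: Ss × ss → 2 Ss, 2 ss → 2 S_ : 2 ss (out of 4)
fur texture: Ff × ff → 2 Ff, 2 ff → 2 F_ : 2 ff (out of 4)
Combine (counts out of 4 × 4 = 16): solid/rough (S_F_) = 2×2 = 4; solid/smooth (S_ff) = 2×2 = 4; piebald/rough (ssF_) = 2×2 = 4; piebald/smooth (ssff) = 2×2 = 4
Phenotype counts (out of 16): 4 solid/rough, 4 solid/smooth, 4 piebald/rough, 4 piebald/smooth
solid/smooth: 4 out of 16 → fraction 1/4
Expected count = 1/4 × 496 = 124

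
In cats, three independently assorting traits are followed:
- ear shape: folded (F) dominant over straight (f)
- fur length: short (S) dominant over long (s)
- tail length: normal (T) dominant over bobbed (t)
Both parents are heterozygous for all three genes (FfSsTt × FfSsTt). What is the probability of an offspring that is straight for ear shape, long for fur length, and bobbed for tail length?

Trihybrid cross: FfSsTt × FfSsTt
Each trait segregates independently with a 3:1 phenotypic ratio, so each gene contributes 3/4 (dominant) or 1/4 (recessive).
Target: straight (ear shape), long (fur length), bobbed (tail length)
Probability = product of independent per-trait probabilities
= 1/4 × 1/4 × 1/4 = 1/64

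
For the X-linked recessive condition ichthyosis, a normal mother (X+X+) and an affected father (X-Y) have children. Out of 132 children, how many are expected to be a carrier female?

Cross: X+X+ × X-Y
Offspring: 2 X+X-, 2 X+Y
Probability of a carrier female: 2/4 = 1/2
Expected count = 1/2 × 132 = 66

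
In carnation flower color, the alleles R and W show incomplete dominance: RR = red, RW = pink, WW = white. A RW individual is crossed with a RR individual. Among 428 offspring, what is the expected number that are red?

Punnett square for RW × RR:
Offspring genotypes: 2 RR, 2 RW
Phenotype counts: 2 red, 2 pink
red: 2 out of 4 → fraction 1/2
Expected count = 1/2 × 428 = 214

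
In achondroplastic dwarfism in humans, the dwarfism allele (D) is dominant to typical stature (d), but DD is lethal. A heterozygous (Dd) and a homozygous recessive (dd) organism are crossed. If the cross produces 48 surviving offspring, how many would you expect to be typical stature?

Cross: Dd × dd
Punnett square offspring (before lethality): 2 Dd, 2 dd
No DD offspring are produced in this cross.
typical stature: 2 out of 4 → fraction 1/2
Expected count = 1/2 × 48 = 24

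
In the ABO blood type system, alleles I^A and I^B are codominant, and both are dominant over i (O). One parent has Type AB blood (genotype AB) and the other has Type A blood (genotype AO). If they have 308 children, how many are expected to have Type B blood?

Cross: AB × AO
Possible offspring genotypes: 1 AA, 1 AO, 1 AB, 1 BO
Blood type counts: 2 Type A, 1 Type AB, 1 Type B
Probability of Type B: 1/4
Expected count = 1/4 × 308 = 77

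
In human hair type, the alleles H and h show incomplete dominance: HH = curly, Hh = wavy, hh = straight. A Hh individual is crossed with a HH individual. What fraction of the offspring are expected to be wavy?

Punnett square for Hh × HH:
Offspring genotypes: 2 HH, 2 Hh
Phenotype counts: 2 curly, 2 wavy
wavy: 2 out of 4
Probability: 2/4 = 1/2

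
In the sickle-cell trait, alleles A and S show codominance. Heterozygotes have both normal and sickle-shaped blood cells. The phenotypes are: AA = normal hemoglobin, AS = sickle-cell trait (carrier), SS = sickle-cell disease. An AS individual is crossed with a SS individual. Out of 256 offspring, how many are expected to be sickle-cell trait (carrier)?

Punnett square for AS × SS:
Offspring genotypes: 2 AS, 2 SS
Phenotype counts: 2 sickle-cell trait (carrier), 2 sickle-cell disease
sickle-cell trait (carrier): 2 out of 4 → fraction 1/2
Expected count = 1/2 × 256 = 128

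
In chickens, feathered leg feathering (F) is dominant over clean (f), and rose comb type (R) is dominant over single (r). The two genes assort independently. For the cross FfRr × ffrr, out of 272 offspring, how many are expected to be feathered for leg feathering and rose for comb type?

Dihybrid cross FfRr × ffrr — consider each gene separately:
leg feathering: Ff × ff → 2 Ff, 2 ff → 2 F_ : 2 ff (out of 4)
comb type: Rr × rr → 2 Rr, 2 rr → 2 R_ : 2 rr (out of 4)
Looking for: feathered (F_) and rose (R_)
P(feathered) = 2/4, P(rose) = 2/4
P(both) = 2/4 × 2/4 = 4/16 = 1/4
Expected count = 1/4 × 272 = 68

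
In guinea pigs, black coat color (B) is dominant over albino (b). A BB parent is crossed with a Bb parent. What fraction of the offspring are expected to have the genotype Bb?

Punnett square for BB × Bb:
Offspring genotypes: 2 BB, 2 Bb
Total offspring: 4
Count with target: 2
Probability: 2/4 = 1/2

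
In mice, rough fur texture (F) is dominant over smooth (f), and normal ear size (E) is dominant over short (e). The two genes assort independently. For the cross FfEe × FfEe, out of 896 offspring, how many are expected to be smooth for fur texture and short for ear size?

Dihybrid cross FfEe × FfEe — consider each gene separately:
fur texture: Ff × Ff → 1 FF, 2 Ff, 1 ff → 3 F_ : 1 ff (out of 4)
ear size: Ee × Ee → 1 EE, 2 Ee, 1 ee → 3 E_ : 1 ee (out of 4)
Looking for: smooth (ff) and short (ee)
P(smooth) = 1/4, P(short) = 1/4
P(both) = 1/4 × 1/4 = 1/16
Expected count = 1/16 × 896 = 56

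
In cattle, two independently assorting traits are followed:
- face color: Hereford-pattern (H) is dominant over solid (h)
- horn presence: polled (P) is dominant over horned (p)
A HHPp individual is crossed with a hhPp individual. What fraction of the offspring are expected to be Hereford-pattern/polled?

Dihybrid cross HHPp × hhPp — consider each gene separately:
face color: HH × hh → 4 Hh → 4 H_ (out of 4)
horn presence: Pp × Pp → 1 PP, 2 Pp, 1 pp → 3 P_ : 1 pp (out of 4)
Combine (counts out of 4 × 4 = 16): Hereford-pattern/polled (H_P_) = 4×3 = 12; Hereford-pattern/horned (H_pp) = 4×1 = 4
Phenotype counts (out of 16): 12 Hereford-pattern/polled, 4 Hereford-pattern/horned
Hereford-pattern/polled: 12 out of 16
Probability: 12/16 = 3/4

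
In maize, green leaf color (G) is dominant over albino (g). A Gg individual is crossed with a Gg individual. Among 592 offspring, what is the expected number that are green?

Punnett square for Gg × Gg:
Offspring genotypes: 1 GG, 2 Gg, 1 gg
green: 3, albino: 1
green: 3 out of 4 → fraction 3/4
Expected count = 3/4 × 592 = 444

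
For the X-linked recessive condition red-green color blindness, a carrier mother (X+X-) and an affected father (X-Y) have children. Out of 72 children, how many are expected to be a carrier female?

Cross: X+X- × X-Y
Offspring: 1 X+X-, 1 X+Y, 1 X-X-, 1 X-Y
Probability of a carrier female: 1/4
Expected count = 1/4 × 72 = 18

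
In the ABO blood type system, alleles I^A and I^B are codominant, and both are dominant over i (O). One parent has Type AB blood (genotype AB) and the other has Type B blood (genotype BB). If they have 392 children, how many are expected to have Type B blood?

Cross: AB × BB
Possible offspring genotypes: 2 AB, 2 BB
Blood type counts: 2 Type AB, 2 Type B
Probability of Type B: 2/4 = 1/2
Expected count = 1/2 × 392 = 196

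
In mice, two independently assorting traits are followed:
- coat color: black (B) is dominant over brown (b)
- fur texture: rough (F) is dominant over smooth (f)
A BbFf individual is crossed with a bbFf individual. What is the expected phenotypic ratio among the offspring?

Dihybrid cross BbFf × bbFf — consider each gene separately:
coat color: Bb × bb → 2 Bb, 2 bb → 2 B_ : 2 bb (out of 4)
fur texture: Ff × Ff → 1 FF, 2 Ff, 1 ff → 3 F_ : 1 ff (out of 4)
Combine (counts out of 4 × 4 = 16): black/rough (B_F_) = 2×3 = 6; black/smooth (B_ff) = 2×1 = 2; brown/rough (bbF_) = 2×3 = 6; brown/smooth (bbff) = 2×1 = 2
Phenotype counts (out of 16): 6 black/rough, 2 black/smooth, 6 brown/rough, 2 brown/smooth
Ratio: 3 black/rough : 1 black/smooth : 3 brown/rough : 1 brown/smooth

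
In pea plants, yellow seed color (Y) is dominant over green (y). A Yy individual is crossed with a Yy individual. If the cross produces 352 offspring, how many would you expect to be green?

Punnett square for Yy × Yy:
Offspring genotypes: 1 YY, 2 Yy, 1 yy
yellow: 3, green: 1
green: 1 out of 4 → fraction 1/4
Expected count = 1/4 × 352 = 88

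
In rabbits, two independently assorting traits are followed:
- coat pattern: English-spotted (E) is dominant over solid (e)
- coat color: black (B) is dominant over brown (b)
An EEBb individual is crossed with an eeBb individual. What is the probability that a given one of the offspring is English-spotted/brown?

Dihybrid cross EEBb × eeBb — consider each gene separately:
coat pattern: EE × ee → 4 Ee → 4 E_ (out of 4)
coat color: Bb × Bb → 1 BB, 2 Bb, 1 bb → 3 B_ : 1 bb (out of 4)
Combine (counts out of 4 × 4 = 16): English-spotted/black (E_B_) = 4×3 = 12; English-spotted/brown (E_bb) = 4×1 = 4
Phenotype counts (out of 16): 12 English-spotted/black, 4 English-spotted/brown
English-spotted/brown: 4 out of 16
Probability: 4/16 = 1/4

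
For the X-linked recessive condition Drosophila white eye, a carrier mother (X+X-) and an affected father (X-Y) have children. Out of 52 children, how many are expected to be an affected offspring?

Cross: X+X- × X-Y
Offspring: 1 X+X-, 1 X+Y, 1 X-X-, 1 X-Y
Probability of an affected offspring: 2/4 = 1/2
Expected count = 1/2 × 52 = 26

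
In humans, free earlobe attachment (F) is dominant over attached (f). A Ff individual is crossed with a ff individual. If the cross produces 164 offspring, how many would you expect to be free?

Punnett square for Ff × ff:
Offspring genotypes: 2 Ff, 2 ff
free: 2, attached: 2
free: 2 out of 4 → fraction 1/2
Expected count = 1/2 × 164 = 82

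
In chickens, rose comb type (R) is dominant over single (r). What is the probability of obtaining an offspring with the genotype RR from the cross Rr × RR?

Punnett square for Rr × RR:
Offspring genotypes: 2 RR, 2 Rr
Total offspring: 4
Count with target: 2
Probability: 2/4 = 1/2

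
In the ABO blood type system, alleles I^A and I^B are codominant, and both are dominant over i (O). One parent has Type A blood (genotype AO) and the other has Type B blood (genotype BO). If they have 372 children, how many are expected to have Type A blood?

Cross: AO × BO
Possible offspring genotypes: 1 AB, 1 AO, 1 BO, 1 OO
Blood type counts: 1 Type AB, 1 Type A, 1 Type B, 1 Type O
Probability of Type A: 1/4
Expected count = 1/4 × 372 = 93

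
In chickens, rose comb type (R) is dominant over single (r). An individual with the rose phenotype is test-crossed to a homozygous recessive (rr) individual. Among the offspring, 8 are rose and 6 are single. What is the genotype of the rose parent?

Test cross: ? × rr
Offspring: 8 rose, 6 single — approximately 1:1.
A 1:1 ratio in a test cross indicates the unknown parent is heterozygous (Rr).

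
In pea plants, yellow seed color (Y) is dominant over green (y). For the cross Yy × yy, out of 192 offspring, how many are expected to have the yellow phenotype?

Punnett square for Yy × yy:
Offspring genotypes: 2 Yy, 2 yy
Total offspring: 4
Count with target: 2
Probability: 2/4 = 1/2
Expected count = 1/2 × 192 = 96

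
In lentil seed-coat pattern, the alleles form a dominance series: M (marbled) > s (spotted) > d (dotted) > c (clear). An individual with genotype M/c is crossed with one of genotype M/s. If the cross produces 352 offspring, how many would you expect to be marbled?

Cross: M/c × M/s
Allele dominance: M > s > d > c
Offspring genotypes: 1 M/M, 1 M/s, 1 M/c, 1 s/c
Phenotype counts: 3 marbled, 1 spotted
marbled: 3 out of 4 → fraction 3/4
Expected count = 3/4 × 352 = 264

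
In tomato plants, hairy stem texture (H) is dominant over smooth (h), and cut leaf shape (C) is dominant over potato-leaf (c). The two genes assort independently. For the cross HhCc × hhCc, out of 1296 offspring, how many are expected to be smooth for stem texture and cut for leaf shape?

Dihybrid cross HhCc × hhCc — consider each gene separately:
stem texture: Hh × hh → 2 Hh, 2 hh → 2 H_ : 2 hh (out of 4)
leaf shape: Cc × Cc → 1 CC, 2 Cc, 1 cc → 3 C_ : 1 cc (out of 4)
Looking for: smooth (hh) and cut (C_)
P(smooth) = 2/4, P(cut) = 3/4
P(both) = 2/4 × 3/4 = 6/16 = 3/8
Expected count = 3/8 × 1296 = 486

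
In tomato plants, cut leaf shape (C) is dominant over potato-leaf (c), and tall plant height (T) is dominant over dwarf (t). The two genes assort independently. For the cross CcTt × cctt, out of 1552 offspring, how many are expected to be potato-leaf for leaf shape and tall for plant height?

Dihybrid cross CcTt × cctt — consider each gene separately:
leaf shape: Cc × cc → 2 Cc, 2 cc → 2 C_ : 2 cc (out of 4)
plant height: Tt × tt → 2 Tt, 2 tt → 2 T_ : 2 tt (out of 4)
Looking for: potato-leaf (cc) and tall (T_)
P(potato-leaf) = 2/4, P(tall) = 2/4
P(both) = 2/4 × 2/4 = 4/16 = 1/4
Expected count = 1/4 × 1552 = 388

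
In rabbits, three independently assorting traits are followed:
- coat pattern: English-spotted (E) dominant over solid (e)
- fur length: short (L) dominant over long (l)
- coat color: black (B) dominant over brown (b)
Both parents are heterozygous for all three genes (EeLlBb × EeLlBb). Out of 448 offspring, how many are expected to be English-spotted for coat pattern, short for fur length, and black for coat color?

Trihybrid cross: EeLlBb × EeLlBb
Each trait segregates independently with a 3:1 phenotypic ratio, so each gene contributes 3/4 (dominant) or 1/4 (recessive).
Target: English-spotted (coat pattern), short (fur length), black (coat color)
Probability = product of independent per-trait probabilities
= 3/4 × 3/4 × 3/4 = 27/64
Expected count = 27/64 × 448 = 189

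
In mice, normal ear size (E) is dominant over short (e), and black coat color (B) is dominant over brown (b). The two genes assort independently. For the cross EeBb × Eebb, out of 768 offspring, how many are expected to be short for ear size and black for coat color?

Dihybrid cross EeBb × Eebb — consider each gene separately:
ear size: Ee × Ee → 1 EE, 2 Ee, 1 ee → 3 E_ : 1 ee (out of 4)
coat color: Bb × bb → 2 Bb, 2 bb → 2 B_ : 2 bb (out of 4)
Looking for: short (ee) and black (B_)
P(short) = 1/4, P(black) = 2/4
P(both) = 1/4 × 2/4 = 2/16 = 1/8
Expected count = 1/8 × 768 = 96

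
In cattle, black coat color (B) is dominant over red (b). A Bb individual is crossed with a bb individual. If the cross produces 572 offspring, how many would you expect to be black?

Punnett square for Bb × bb:
Offspring genotypes: 2 Bb, 2 bb
black: 2, red: 2
black: 2 out of 4 → fraction 1/2
Expected count = 1/2 × 572 = 286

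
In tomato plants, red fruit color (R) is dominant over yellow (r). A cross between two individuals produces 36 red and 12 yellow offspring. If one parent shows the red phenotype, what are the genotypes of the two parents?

Observed offspring: 36 red, 12 yellow
The observed ratio simplifies to 3:1. Yellow (rr) offspring appear, so each parent must contribute one r allele. The parent stated to show red carries R, so it is Rr. The other parent is then either Rr or rr: Rr × rr would give a 1:1 split, whereas Rr × Rr gives 3:1 — matching the data. So both parents are heterozygous (Rr × Rr).
Parent genotypes: Rr × Rr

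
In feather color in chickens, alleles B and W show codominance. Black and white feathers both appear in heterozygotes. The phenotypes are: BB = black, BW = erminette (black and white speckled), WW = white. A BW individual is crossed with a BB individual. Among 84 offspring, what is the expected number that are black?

Punnett square for BW × BB:
Offspring genotypes: 2 BB, 2 BW
Phenotype counts: 2 black, 2 erminette (black and white speckled)
black: 2 out of 4 → fraction 1/2
Expected count = 1/2 × 84 = 42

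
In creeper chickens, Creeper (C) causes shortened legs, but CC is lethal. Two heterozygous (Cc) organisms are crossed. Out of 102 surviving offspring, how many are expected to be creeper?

Cross: Cc × Cc
Punnett square offspring (before lethality): 1 CC, 2 Cc, 1 cc
The CC genotype is lethal (embryos die); surviving offspring: 2 Cc, 1 cc
creeper: 2 out of 3 → fraction 2/3
Expected count = 2/3 × 102 = 68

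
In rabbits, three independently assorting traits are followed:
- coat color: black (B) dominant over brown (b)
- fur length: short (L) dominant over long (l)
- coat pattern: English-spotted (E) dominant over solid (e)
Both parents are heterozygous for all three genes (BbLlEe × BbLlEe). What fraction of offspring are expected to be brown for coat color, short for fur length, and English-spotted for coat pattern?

Trihybrid cross: BbLlEe × BbLlEe
Each trait segregates independently with a 3:1 phenotypic ratio, so each gene contributes 3/4 (dominant) or 1/4 (recessive).
Target: brown (coat color), short (fur length), English-spotted (coat pattern)
Probability = product of independent per-trait probabilities
= 1/4 × 3/4 × 3/4 = 9/64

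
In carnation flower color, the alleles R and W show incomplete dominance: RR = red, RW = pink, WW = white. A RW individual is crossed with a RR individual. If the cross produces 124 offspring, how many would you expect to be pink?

Punnett square for RW × RR:
Offspring genotypes: 2 RR, 2 RW
Phenotype counts: 2 red, 2 pink
pink: 2 out of 4 → fraction 1/2
Expected count = 1/2 × 124 = 62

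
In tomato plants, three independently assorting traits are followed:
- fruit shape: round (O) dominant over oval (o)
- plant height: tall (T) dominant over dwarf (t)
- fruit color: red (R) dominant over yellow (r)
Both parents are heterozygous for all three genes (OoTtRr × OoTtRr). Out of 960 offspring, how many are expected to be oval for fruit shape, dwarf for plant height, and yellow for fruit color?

Trihybrid cross: OoTtRr × OoTtRr
Each trait segregates independently with a 3:1 phenotypic ratio, so each gene contributes 3/4 (dominant) or 1/4 (recessive).
Target: oval (fruit shape), dwarf (plant height), yellow (fruit color)
Probability = product of independent per-trait probabilities
= 1/4 × 1/4 × 1/4 = 1/64
Expected count = 1/64 × 960 = 15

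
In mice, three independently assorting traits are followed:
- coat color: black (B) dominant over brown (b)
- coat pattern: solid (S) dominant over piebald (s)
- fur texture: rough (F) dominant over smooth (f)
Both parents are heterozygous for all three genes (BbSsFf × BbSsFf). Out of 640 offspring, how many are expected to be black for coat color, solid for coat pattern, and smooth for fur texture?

Trihybrid cross: BbSsFf × BbSsFf
Each trait segregates independently with a 3:1 phenotypic ratio, so each gene contributes 3/4 (dominant) or 1/4 (recessive).
Target: black (coat color), solid (coat pattern), smooth (fur texture)
Probability = product of independent per-trait probabilities
= 3/4 × 3/4 × 1/4 = 9/64
Expected count = 9/64 × 640 = 90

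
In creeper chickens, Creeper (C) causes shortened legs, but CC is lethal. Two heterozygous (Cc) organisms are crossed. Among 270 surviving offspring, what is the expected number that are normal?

Cross: Cc × Cc
Punnett square offspring (before lethality): 1 CC, 2 Cc, 1 cc
The CC genotype is lethal (embryos die); surviving offspring: 2 Cc, 1 cc
normal: 1 out of 3 → fraction 1/3
Expected count = 1/3 × 270 = 90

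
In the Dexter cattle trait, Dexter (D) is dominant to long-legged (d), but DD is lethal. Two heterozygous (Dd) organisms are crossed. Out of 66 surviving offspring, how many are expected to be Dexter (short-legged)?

Cross: Dd × Dd
Punnett square offspring (before lethality): 1 DD, 2 Dd, 1 dd
The DD genotype is lethal (embryos die); surviving offspring: 2 Dd, 1 dd
Dexter (short-legged): 2 out of 3 → fraction 2/3
Expected count = 2/3 × 66 = 44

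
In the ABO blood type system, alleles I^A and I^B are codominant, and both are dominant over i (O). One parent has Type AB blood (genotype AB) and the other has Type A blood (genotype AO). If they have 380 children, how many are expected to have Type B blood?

Cross: AB × AO
Possible offspring genotypes: 1 AA, 1 AO, 1 AB, 1 BO
Blood type counts: 2 Type A, 1 Type AB, 1 Type B
Probability of Type B: 1/4
Expected count = 1/4 × 380 = 95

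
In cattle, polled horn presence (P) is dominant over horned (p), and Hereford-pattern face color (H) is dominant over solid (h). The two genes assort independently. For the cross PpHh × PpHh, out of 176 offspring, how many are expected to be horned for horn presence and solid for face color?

Dihybrid cross PpHh × PpHh — consider each gene separately:
horn presence: Pp × Pp → 1 PP, 2 Pp, 1 pp → 3 P_ : 1 pp (out of 4)
face color: Hh × Hh → 1 HH, 2 Hh, 1 hh → 3 H_ : 1 hh (out of 4)
Looking for: horned (pp) and solid (hh)
P(horned) = 1/4, P(solid) = 1/4
P(both) = 1/4 × 1/4 = 1/16
Expected count = 1/16 × 176 = 11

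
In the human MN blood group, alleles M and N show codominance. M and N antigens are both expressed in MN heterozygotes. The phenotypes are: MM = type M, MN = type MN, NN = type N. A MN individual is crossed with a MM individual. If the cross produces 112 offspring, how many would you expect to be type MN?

Punnett square for MN × MM:
Offspring genotypes: 2 MM, 2 MN
Phenotype counts: 2 type M, 2 type MN
type MN: 2 out of 4 → fraction 1/2
Expected count = 1/2 × 112 = 56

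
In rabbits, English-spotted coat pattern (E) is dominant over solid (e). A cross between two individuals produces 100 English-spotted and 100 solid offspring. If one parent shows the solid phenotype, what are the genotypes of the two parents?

Observed offspring: 100 English-spotted, 100 solid
The observed ratio simplifies to 1:1. One parent shows solid, so its genotype must be ee. A 1:1 offspring split requires the other parent to be heterozygous (Ee).
Parent genotypes: ee × Ee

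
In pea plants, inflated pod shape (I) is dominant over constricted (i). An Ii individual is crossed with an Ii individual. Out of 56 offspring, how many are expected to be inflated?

Punnett square for Ii × Ii:
Offspring genotypes: 1 II, 2 Ii, 1 ii
inflated: 3, constricted: 1
inflated: 3 out of 4 → fraction 3/4
Expected count = 3/4 × 56 = 42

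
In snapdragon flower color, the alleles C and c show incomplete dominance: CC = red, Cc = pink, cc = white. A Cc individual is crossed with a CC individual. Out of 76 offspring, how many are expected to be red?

Punnett square for Cc × CC:
Offspring genotypes: 2 CC, 2 Cc
Phenotype counts: 2 red, 2 pink
red: 2 out of 4 → fraction 1/2
Expected count = 1/2 × 76 = 38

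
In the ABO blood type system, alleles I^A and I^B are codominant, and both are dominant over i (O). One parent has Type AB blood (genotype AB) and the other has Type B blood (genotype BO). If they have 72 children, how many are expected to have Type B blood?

Cross: AB × BO
Possible offspring genotypes: 1 AB, 1 AO, 1 BB, 1 BO
Blood type counts: 1 Type AB, 1 Type A, 2 Type B
Probability of Type B: 2/4 = 1/2
Expected count = 1/2 × 72 = 36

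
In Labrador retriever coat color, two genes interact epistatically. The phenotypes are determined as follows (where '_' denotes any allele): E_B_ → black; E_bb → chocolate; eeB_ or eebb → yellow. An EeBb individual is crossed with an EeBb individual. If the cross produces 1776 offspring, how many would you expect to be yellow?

Cross: EeBb × EeBb — consider each gene separately:
E gene: Ee × Ee → 1 EE, 2 Ee, 1 ee → 3 E_ : 1 ee (out of 4)
B gene: Bb × Bb → 1 BB, 2 Bb, 1 bb → 3 B_ : 1 bb (out of 4)
Genotype classes (out of 4 × 4 = 16): E_B_ = 3×3 = 9; E_bb = 3×1 = 3; eeB_ = 1×3 = 3; eebb = 1×1 = 1
Apply the phenotype rules: E_B_ (9) → black; E_bb (3) → chocolate; eeB_ (3) + eebb (1) → yellow
Phenotype counts (out of 16): 9 black, 3 chocolate, 4 yellow
yellow: 4 out of 16 → fraction 1/4
Expected count = 1/4 × 1776 = 444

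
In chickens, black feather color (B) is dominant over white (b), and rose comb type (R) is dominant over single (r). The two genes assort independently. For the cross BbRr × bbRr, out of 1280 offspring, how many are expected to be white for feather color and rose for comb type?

Dihybrid cross BbRr × bbRr — consider each gene separately:
feather color: Bb × bb → 2 Bb, 2 bb → 2 B_ : 2 bb (out of 4)
comb type: Rr × Rr → 1 RR, 2 Rr, 1 rr → 3 R_ : 1 rr (out of 4)
Looking for: white (bb) and rose (R_)
P(white) = 2/4, P(rose) = 3/4
P(both) = 2/4 × 3/4 = 6/16 = 3/8
Expected count = 3/8 × 1280 = 480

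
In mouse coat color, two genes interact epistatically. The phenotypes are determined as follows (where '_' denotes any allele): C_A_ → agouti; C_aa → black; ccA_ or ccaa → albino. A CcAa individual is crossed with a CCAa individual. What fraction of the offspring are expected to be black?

Cross: CcAa × CCAa — consider each gene separately:
C gene: Cc × CC → 2 CC, 2 Cc → 4 C_ (out of 4)
A gene: Aa × Aa → 1 AA, 2 Aa, 1 aa → 3 A_ : 1 aa (out of 4)
Genotype classes (out of 4 × 4 = 16): C_A_ = 4×3 = 12; C_aa = 4×1 = 4
Apply the phenotype rules: C_A_ (12) → agouti; C_aa (4) → black
Phenotype counts (out of 16): 12 agouti, 4 black
black: 4 out of 16
Probability: 4/16 = 1/4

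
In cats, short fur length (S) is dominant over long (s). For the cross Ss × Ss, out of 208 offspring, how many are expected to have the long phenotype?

Punnett square for Ss × Ss:
Offspring genotypes: 1 SS, 2 Ss, 1 ss
Total offspring: 4
Count with target: 1
Probability: 1/4
Expected count = 1/4 × 208 = 52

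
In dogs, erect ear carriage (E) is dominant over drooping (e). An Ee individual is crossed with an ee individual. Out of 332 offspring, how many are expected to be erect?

Punnett square for Ee × ee:
Offspring genotypes: 2 Ee, 2 ee
erect: 2, drooping: 2
erect: 2 out of 4 → fraction 1/2
Expected count = 1/2 × 332 = 166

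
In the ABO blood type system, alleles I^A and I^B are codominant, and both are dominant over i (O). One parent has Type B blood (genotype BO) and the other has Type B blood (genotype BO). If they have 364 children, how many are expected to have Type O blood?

Cross: BO × BO
Possible offspring genotypes: 1 BB, 2 BO, 1 OO
Blood type counts: 3 Type B, 1 Type O
Probability of Type O: 1/4
Expected count = 1/4 × 364 = 91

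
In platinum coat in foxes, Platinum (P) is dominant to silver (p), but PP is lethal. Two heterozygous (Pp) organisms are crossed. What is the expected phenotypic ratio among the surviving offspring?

Cross: Pp × Pp
Punnett square offspring (before lethality): 1 PP, 2 Pp, 1 pp
The PP genotype is lethal (embryos die); surviving offspring: 2 Pp, 1 pp
Ratio: 2 platinum : 1 silver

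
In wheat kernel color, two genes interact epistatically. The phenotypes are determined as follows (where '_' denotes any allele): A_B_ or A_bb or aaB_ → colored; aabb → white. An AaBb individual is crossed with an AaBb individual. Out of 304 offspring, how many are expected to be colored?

Cross: AaBb × AaBb — consider each gene separately:
A gene: Aa × Aa → 1 AA, 2 Aa, 1 aa → 3 A_ : 1 aa (out of 4)
B gene: Bb × Bb → 1 BB, 2 Bb, 1 bb → 3 B_ : 1 bb (out of 4)
Genotype classes (out of 4 × 4 = 16): A_B_ = 3×3 = 9; A_bb = 3×1 = 3; aaB_ = 1×3 = 3; aabb = 1×1 = 1
Apply the phenotype rules: A_B_ (9) + A_bb (3) + aaB_ (3) → colored; aabb (1) → white
Phenotype counts (out of 16): 15 colored, 1 white
colored: 15 out of 16 → fraction 15/16
Expected count = 15/16 × 304 = 285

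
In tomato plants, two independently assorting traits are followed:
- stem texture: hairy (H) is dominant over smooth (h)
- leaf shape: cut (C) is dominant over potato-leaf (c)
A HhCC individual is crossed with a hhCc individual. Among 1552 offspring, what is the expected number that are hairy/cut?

Dihybrid cross HhCC × hhCc — consider each gene separately:
stem texture: Hh × hh → 2 Hh, 2 hh → 2 H_ : 2 hh (out of 4)
leaf shape: CC × Cc → 2 CC, 2 Cc → 4 C_ (out of 4)
Combine (counts out of 4 × 4 = 16): hairy/cut (H_C_) = 2×4 = 8; smooth/cut (hhC_) = 2×4 = 8
Phenotype counts (out of 16): 8 hairy/cut, 8 smooth/cut
hairy/cut: 8 out of 16 → fraction 1/2
Expected count = 1/2 × 1552 = 776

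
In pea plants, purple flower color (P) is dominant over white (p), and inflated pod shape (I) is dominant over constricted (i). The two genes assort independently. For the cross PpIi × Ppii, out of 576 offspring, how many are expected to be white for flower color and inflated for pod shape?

Dihybrid cross PpIi × Ppii — consider each gene separately:
flower color: Pp × Pp → 1 PP, 2 Pp, 1 pp → 3 P_ : 1 pp (out of 4)
pod shape: Ii × ii → 2 Ii, 2 ii → 2 I_ : 2 ii (out of 4)
Looking for: white (pp) and inflated (I_)
P(white) = 1/4, P(inflated) = 2/4
P(both) = 1/4 × 2/4 = 2/16 = 1/8
Expected count = 1/8 × 576 = 72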